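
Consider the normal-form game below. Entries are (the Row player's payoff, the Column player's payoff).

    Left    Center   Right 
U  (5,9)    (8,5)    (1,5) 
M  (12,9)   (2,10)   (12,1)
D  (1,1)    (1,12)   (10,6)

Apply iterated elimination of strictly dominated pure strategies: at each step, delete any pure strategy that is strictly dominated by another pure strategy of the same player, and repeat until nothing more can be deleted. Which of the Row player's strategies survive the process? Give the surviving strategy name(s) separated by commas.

Row D is eliminated: M beats it against every remaining column (Left: 12>1, Center: 2>1, Right: 12>10).
The Column player's strategy Right is strictly dominated by Left (U: 9>5, M: 9>1) and is removed.
Among the remaining strategies, none is strictly dominated by another pure strategy of the same player, so the elimination stops.
Surviving strategies — the Row player: {U, M}; the Column player: {Left, Center}.

U, M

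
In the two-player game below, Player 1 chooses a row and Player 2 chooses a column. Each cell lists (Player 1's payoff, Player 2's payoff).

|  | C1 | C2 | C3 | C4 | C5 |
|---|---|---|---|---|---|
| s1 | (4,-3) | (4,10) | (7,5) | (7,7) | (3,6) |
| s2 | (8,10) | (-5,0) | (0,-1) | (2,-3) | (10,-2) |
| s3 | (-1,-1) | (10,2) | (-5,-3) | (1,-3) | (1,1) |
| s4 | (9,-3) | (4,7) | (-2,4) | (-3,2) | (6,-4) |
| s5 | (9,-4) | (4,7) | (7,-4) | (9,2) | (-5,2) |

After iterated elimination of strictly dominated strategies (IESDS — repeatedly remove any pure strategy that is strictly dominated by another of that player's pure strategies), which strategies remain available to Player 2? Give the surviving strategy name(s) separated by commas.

C2

For Player 2, C2 strictly dominates C3 on the remaining rows (s1: 10>5, s2: 0>-1, s3: 2>-3, s4: 7>4, s5: 7>-4); eliminate C3.
Column C4 is eliminated: C2 beats it against every remaining row (s1: 10>7, s2: 0>-3, s3: 2>-3, s4: 7>2, s5: 7>2).
Player 2's strategy C5 is strictly dominated by C2 (s1: 10>6, s2: 0>-2, s3: 2>1, s4: 7>-4, s5: 7>2) and is removed.
Row s2 is eliminated: s4 beats it against every remaining column (C1: 9>8, C2: 4>-5).
For Player 2, C2 strictly dominates C1 on the remaining rows (s1: 10>-3, s3: 2>-1, s4: 7>-3, s5: 7>-4); eliminate C1.
Player 1's strategy s1 is strictly dominated by s3 (C2: 10>4) and is removed.
For Player 1, s3 strictly dominates s4 on the remaining columns (C2: 10>4); eliminate s4.
Player 1's strategy s5 is strictly dominated by s3 (C2: 10>4) and is removed.
Among the remaining strategies, none is strictly dominated by another pure strategy of the same player, so the elimination stops.
Surviving strategies — Player 1: {s3}; Player 2: {C2}.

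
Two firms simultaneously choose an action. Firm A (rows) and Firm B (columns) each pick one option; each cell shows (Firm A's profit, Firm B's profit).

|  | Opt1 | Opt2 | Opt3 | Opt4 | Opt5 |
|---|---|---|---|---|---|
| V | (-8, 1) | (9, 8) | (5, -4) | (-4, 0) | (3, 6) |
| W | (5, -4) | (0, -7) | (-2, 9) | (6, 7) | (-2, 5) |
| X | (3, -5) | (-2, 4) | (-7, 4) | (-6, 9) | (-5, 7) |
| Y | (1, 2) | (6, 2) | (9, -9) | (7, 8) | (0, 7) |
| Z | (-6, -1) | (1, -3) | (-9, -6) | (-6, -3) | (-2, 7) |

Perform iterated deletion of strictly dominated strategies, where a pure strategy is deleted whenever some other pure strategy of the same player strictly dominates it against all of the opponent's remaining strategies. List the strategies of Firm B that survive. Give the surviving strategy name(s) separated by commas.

Row X is eliminated: W beats it against every remaining column (Opt1: 5>3, Opt2: 0>-2, Opt3: -2>-7, Opt4: 6>-6, Opt5: -2>-5).
Firm A's strategy Z is strictly dominated by Y (Opt1: 1>-6, Opt2: 6>1, Opt3: 9>-9, Opt4: 7>-6, Opt5: 0>-2) and is removed.
Firm B's strategy Opt1 is strictly dominated by Opt5 (V: 6>1, W: 5>-4, Y: 7>2) and is removed.
Row W is eliminated: Y beats it against every remaining column (Opt2: 6>0, Opt3: 9>-2, Opt4: 7>6, Opt5: 0>-2).
Column Opt3 is eliminated: Opt2 beats it against every remaining row (V: 8>-4, Y: 2>-9).
Among the remaining strategies, none is strictly dominated by another pure strategy of the same player, so the elimination stops.
Surviving strategies — Firm A: {V, Y}; Firm B: {Opt2, Opt4, Opt5}.

Opt2, Opt4, Opt5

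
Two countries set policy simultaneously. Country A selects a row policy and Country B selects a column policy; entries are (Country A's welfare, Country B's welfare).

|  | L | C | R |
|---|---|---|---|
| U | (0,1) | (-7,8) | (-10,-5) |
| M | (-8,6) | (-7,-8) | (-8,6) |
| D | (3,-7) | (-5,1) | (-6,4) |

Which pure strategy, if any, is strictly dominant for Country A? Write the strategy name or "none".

D

D vs U: L: 3>0, C: -5>-7, R: -6>-10.
D vs M: L: 3>-8, C: -5>-7, R: -6>-8.
D strictly beats every other strategy against every opponent action, so it is strictly dominant.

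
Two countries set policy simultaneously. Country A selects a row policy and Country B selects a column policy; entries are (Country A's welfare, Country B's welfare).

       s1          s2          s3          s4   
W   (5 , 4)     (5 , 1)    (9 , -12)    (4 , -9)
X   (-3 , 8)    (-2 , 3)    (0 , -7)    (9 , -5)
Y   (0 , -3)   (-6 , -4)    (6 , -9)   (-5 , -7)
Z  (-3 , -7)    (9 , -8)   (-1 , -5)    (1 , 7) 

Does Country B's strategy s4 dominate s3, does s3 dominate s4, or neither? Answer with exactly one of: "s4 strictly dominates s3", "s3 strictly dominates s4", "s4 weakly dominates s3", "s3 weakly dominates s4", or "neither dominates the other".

Compare s4 to s3 across each opponent action: W: -9>-12, X: -5>-7, Y: -7>-9, Z: 7>-5.
Every comparison favours s4, so s4 strictly dominates s3.

s4 strictly dominates s3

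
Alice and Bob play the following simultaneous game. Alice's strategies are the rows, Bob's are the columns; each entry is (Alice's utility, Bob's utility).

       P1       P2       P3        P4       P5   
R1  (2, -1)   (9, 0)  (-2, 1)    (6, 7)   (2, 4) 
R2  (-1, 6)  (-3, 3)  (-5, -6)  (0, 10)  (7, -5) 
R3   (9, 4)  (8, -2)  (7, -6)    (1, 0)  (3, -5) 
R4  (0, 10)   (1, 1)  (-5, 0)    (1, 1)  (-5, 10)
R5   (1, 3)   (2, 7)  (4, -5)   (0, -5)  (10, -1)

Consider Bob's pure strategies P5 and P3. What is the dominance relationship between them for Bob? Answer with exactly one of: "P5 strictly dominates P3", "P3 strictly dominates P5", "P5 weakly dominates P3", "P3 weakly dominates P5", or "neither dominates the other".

P5 strictly dominates P3

Compare P5 to P3 across each opponent action: R1: 4>1, R2: -5>-6, R3: -5>-6, R4: 10>0, R5: -1>-5.
Every comparison favours P5, so P5 strictly dominates P3.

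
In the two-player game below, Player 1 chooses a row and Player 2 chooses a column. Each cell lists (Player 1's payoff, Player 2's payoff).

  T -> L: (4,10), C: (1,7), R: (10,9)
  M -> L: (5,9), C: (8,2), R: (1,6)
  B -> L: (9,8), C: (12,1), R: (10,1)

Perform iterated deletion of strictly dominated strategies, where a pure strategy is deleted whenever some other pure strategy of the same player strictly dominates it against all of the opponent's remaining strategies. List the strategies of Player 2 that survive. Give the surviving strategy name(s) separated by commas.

L

Row M is eliminated: B beats it against every remaining column (L: 9>5, C: 12>8, R: 10>1).
For Player 2, L strictly dominates C on the remaining rows (T: 10>7, B: 8>1); eliminate C.
Column R is eliminated: L beats it against every remaining row (T: 10>9, B: 8>1).
Row T is eliminated: B beats it against every remaining column (L: 9>4).
Among the remaining strategies, none is strictly dominated by another pure strategy of the same player, so the elimination stops.
Surviving strategies — Player 1: {B}; Player 2: {L}.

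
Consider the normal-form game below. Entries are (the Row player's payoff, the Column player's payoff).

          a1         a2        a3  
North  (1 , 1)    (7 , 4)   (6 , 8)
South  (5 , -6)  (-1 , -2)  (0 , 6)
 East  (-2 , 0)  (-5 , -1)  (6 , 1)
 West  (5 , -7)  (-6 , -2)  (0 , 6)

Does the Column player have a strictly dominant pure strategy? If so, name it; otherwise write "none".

a3 vs a1: North: 8>1, South: 6>-6, East: 1>0, West: 6>-7.
a3 vs a2: North: 8>4, South: 6>-2, East: 1>-1, West: 6>-2.
a3 strictly beats every other strategy against every opponent action, so it is strictly dominant.

a3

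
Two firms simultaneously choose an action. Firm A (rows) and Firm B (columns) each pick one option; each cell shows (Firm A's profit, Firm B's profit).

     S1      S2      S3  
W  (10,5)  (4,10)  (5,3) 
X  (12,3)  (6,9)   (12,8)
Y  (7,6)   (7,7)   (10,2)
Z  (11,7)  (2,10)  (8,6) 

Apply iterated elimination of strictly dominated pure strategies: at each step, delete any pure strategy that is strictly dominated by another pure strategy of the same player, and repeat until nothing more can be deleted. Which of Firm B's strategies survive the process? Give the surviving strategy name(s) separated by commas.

S2

Row W is eliminated: X beats it against every remaining column (S1: 12>10, S2: 6>4, S3: 12>5).
Firm A's strategy Z is strictly dominated by X (S1: 12>11, S2: 6>2, S3: 12>8) and is removed.
Firm B's strategy S1 is strictly dominated by S2 (X: 9>3, Y: 7>6) and is removed.
Firm B's strategy S3 is strictly dominated by S2 (X: 9>8, Y: 7>2) and is removed.
Row X is eliminated: Y beats it against every remaining column (S2: 7>6).
Among the remaining strategies, none is strictly dominated by another pure strategy of the same player, so the elimination stops.
Surviving strategies — Firm A: {Y}; Firm B: {S2}.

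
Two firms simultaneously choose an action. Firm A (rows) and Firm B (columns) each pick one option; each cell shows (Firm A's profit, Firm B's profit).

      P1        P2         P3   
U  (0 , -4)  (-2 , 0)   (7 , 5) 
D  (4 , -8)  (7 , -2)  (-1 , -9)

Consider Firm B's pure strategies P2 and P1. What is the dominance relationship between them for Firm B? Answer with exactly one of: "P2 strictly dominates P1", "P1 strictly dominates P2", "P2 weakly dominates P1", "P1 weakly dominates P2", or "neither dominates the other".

Compare P2 to P1 across each choice by Firm A: U: 0>-4, D: -2>-8.
Every comparison favours P2, so P2 strictly dominates P1.

P2 strictly dominates P1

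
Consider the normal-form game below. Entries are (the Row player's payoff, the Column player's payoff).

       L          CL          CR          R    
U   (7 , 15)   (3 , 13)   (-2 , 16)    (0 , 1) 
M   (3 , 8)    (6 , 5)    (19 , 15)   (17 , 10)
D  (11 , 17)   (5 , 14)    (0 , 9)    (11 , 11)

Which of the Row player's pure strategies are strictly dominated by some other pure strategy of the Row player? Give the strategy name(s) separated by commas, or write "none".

U: dominated, since D does at least as well everywhere (L: 11>7, CL: 5>3, CR: 0>-2, R: 11>0).
Nothing dominates M: U at CL (6>3); D at CL (6>5).
Nothing dominates D: U at L (11>7); M at L (11>3).

U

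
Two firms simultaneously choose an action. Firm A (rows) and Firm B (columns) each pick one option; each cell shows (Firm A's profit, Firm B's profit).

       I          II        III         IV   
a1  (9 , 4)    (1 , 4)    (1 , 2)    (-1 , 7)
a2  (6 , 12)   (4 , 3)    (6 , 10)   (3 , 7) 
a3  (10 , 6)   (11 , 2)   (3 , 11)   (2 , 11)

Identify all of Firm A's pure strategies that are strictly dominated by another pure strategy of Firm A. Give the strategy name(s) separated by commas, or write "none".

a1: dominated, since a3 does at least as well everywhere (I: 10>9, II: 11>1, III: 3>1, IV: 2>-1).
a2: no other strategy beats it everywhere (a1 at II (4>1); a3 at III (6>3)).
a3 is not dominated — it holds its own against a1 at I (10>9); a2 at I (10>6).

a1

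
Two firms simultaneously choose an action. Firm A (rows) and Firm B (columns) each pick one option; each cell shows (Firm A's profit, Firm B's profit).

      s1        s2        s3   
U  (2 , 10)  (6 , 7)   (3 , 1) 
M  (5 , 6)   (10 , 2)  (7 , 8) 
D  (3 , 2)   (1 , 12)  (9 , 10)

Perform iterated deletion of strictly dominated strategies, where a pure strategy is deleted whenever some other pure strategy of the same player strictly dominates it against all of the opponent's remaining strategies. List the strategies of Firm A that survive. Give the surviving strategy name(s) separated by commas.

M, D

Firm A's strategy U is strictly dominated by M (s1: 5>2, s2: 10>6, s3: 7>3) and is removed.
Column s1 is eliminated: s3 beats it against every remaining row (M: 8>6, D: 10>2).
Among the remaining strategies, none is strictly dominated by another pure strategy of the same player, so the elimination stops.
Surviving strategies — Firm A: {M, D}; Firm B: {s2, s3}.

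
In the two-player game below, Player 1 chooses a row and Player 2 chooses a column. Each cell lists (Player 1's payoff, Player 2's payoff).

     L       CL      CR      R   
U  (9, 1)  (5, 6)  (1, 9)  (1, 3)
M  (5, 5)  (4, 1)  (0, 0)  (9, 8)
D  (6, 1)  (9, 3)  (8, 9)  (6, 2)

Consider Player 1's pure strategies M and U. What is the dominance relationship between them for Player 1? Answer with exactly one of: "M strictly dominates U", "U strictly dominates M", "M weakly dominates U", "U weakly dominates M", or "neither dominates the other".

M's payoffs vs U's, by Player 2's action — L: 5<9, CL: 4<5, CR: 0<1, R: 9>1.
M does better at R but worse at L, CL, CR; neither strategy dominates the other.

neither dominates the other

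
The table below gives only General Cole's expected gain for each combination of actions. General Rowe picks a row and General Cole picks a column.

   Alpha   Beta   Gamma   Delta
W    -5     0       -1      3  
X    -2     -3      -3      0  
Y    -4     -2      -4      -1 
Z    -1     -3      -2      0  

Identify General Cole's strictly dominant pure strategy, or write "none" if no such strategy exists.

Delta

Delta vs Alpha: W: 3>-5, X: 0>-2, Y: -1>-4, Z: 0>-1.
Delta vs Beta: W: 3>0, X: 0>-3, Y: -1>-2, Z: 0>-3.
Delta vs Gamma: W: 3>-1, X: 0>-3, Y: -1>-4, Z: 0>-2.
Delta strictly beats every other strategy against every opponent action, so it is strictly dominant.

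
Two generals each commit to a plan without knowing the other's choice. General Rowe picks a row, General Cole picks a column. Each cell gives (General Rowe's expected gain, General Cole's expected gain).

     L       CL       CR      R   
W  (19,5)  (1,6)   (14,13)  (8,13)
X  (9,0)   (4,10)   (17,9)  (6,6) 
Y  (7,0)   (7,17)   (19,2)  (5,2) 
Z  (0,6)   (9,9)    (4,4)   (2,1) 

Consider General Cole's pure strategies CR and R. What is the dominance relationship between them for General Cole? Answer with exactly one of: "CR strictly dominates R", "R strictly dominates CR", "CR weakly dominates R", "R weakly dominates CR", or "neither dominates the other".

Compare CR to R across each opponent action: W: 13=13, X: 9>6, Y: 2=2, Z: 4>1.
CR is at least as good everywhere and strictly better somewhere (tied only at W, Y), so CR weakly but not strictly dominates R.

CR weakly dominates R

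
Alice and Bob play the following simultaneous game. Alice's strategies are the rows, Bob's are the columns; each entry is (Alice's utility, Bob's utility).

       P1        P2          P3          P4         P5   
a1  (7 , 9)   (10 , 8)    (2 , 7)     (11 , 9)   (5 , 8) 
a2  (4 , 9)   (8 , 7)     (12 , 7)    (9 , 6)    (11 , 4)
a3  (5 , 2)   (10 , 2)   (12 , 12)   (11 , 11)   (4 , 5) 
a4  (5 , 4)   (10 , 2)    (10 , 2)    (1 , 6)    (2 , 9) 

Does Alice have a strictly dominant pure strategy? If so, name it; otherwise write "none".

a1 fails to dominate a2 at P3 (2<12).
a2 fails to dominate a1 at P1 (4<7).
a3 fails to dominate a1 at P1 (5<7).
a4 fails to dominate a1 at P1 (5<7).
No single strategy dominates all the others.

none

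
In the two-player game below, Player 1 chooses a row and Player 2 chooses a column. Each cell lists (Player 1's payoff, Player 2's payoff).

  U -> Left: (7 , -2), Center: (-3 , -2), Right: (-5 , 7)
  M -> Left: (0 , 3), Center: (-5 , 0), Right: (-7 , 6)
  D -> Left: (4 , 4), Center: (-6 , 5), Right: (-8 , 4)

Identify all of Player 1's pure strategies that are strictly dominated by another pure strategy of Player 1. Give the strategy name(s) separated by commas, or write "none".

M, D

Nothing dominates U: M at Left (7>0); D at Left (7>4).
M: dominated, since U does at least as well everywhere (Left: 7>0, Center: -3>-5, Right: -5>-7).
D: dominated, since U does at least as well everywhere (Left: 7>4, Center: -3>-6, Right: -5>-8).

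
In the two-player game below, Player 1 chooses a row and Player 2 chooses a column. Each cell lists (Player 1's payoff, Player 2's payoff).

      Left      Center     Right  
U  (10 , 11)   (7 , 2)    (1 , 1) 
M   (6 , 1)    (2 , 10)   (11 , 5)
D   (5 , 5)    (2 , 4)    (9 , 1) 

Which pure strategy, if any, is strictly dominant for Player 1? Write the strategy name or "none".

U fails to dominate M at Right (1<11).
M fails to dominate U at Left (6<10).
D fails to dominate U at Left (5<10).
No single strategy dominates all the others.

none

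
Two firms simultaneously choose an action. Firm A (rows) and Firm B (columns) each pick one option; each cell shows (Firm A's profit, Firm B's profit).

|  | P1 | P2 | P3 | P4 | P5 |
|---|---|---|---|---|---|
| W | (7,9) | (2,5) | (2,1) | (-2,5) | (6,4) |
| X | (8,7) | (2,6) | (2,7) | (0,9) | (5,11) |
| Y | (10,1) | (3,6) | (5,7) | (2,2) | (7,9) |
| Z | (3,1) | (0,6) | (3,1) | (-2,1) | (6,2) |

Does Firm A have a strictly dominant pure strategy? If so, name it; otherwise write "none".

Y vs W: P1: 10>7, P2: 3>2, P3: 5>2, P4: 2>-2, P5: 7>6.
Y vs X: P1: 10>8, P2: 3>2, P3: 5>2, P4: 2>0, P5: 7>5.
Y vs Z: P1: 10>3, P2: 3>0, P3: 5>3, P4: 2>-2, P5: 7>6.
Y strictly beats every other strategy against every opponent action, so it is strictly dominant.

Y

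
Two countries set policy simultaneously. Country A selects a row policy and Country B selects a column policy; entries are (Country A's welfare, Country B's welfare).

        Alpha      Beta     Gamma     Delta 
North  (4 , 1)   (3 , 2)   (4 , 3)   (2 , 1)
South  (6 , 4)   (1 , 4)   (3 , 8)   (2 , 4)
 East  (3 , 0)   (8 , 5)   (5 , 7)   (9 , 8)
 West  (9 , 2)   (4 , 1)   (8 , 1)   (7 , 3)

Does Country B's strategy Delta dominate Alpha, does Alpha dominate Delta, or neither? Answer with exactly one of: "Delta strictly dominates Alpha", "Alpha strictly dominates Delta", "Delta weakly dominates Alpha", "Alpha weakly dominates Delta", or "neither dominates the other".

Delta weakly dominates Alpha

Delta's payoffs vs Alpha's, by Country A's action — North: 1=1, South: 4=4, East: 8>0, West: 3>2.
Delta is at least as good everywhere and strictly better somewhere (tied only at North, South), so Delta weakly but not strictly dominates Alpha.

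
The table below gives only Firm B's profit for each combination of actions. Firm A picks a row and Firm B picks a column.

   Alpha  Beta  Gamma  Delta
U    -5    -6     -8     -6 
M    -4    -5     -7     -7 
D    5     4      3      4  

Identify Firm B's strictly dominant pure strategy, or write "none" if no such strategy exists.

Alpha vs Beta: U: -5>-6, M: -4>-5, D: 5>4.
Alpha vs Gamma: U: -5>-8, M: -4>-7, D: 5>3.
Alpha vs Delta: U: -5>-6, M: -4>-7, D: 5>4.
Alpha strictly beats every other strategy against every opponent action, so it is strictly dominant.

Alpha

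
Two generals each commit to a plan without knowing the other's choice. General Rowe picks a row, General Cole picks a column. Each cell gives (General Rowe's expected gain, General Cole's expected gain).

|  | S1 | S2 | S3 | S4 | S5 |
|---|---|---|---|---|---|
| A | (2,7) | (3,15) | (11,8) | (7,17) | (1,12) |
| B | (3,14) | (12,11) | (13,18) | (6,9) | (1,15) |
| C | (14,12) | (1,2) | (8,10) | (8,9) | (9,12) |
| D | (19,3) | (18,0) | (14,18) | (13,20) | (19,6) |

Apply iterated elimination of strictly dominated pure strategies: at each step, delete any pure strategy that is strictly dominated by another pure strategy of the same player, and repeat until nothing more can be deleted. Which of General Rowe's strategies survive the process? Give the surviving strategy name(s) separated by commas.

Row A is eliminated: D beats it against every remaining column (S1: 19>2, S2: 18>3, S3: 14>11, S4: 13>7, S5: 19>1).
For General Rowe, D strictly dominates B on the remaining columns (S1: 19>3, S2: 18>12, S3: 14>13, S4: 13>6, S5: 19>1); eliminate B.
General Rowe's strategy C is strictly dominated by D (S1: 19>14, S2: 18>1, S3: 14>8, S4: 13>8, S5: 19>9) and is removed.
General Cole's strategy S1 is strictly dominated by S3 (D: 18>3) and is removed.
General Cole's strategy S2 is strictly dominated by S3 (D: 18>0) and is removed.
For General Cole, S4 strictly dominates S3 on the remaining rows (D: 20>18); eliminate S3.
Column S5 is eliminated: S4 beats it against every remaining row (D: 20>6).
Among the remaining strategies, none is strictly dominated by another pure strategy of the same player, so the elimination stops.
Surviving strategies — General Rowe: {D}; General Cole: {S4}.

D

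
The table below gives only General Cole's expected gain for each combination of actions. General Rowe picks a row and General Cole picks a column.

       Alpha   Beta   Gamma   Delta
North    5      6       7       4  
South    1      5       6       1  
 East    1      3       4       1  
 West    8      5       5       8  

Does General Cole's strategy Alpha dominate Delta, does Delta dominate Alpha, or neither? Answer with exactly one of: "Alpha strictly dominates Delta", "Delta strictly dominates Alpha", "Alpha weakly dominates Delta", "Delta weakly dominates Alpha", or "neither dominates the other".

Alpha weakly dominates Delta

Compare Alpha to Delta across every action of General Rowe: North: 5>4, South: 1=1, East: 1=1, West: 8=8.
Alpha is at least as good everywhere and strictly better somewhere (tied only at South, East, West), so Alpha weakly but not strictly dominates Delta.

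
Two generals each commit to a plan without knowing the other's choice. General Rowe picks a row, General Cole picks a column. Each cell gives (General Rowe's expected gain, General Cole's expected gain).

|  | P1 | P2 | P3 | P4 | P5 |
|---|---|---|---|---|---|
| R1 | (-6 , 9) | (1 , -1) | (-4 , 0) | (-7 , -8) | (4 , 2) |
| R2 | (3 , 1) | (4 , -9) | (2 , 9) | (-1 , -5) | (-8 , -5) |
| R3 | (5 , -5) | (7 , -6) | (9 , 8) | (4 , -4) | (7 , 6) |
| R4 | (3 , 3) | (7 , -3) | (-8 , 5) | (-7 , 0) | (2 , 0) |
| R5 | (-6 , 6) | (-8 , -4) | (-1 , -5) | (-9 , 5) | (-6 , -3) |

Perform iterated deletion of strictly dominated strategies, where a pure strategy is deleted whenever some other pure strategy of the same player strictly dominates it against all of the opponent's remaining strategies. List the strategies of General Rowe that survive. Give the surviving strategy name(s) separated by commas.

For General Rowe, R3 strictly dominates R1 on the remaining columns (P1: 5>-6, P2: 7>1, P3: 9>-4, P4: 4>-7, P5: 7>4); eliminate R1.
General Rowe's strategy R2 is strictly dominated by R3 (P1: 5>3, P2: 7>4, P3: 9>2, P4: 4>-1, P5: 7>-8) and is removed.
Row R5 is eliminated: R3 beats it against every remaining column (P1: 5>-6, P2: 7>-8, P3: 9>-1, P4: 4>-9, P5: 7>-6).
General Cole's strategy P1 is strictly dominated by P3 (R3: 8>-5, R4: 5>3) and is removed.
Column P2 is eliminated: P3 beats it against every remaining row (R3: 8>-6, R4: 5>-3).
Row R4 is eliminated: R3 beats it against every remaining column (P3: 9>-8, P4: 4>-7, P5: 7>2).
General Cole's strategy P4 is strictly dominated by P3 (R3: 8>-4) and is removed.
General Cole's strategy P5 is strictly dominated by P3 (R3: 8>6) and is removed.
Among the remaining strategies, none is strictly dominated by another pure strategy of the same player, so the elimination stops.
Surviving strategies — General Rowe: {R3}; General Cole: {P3}.

R3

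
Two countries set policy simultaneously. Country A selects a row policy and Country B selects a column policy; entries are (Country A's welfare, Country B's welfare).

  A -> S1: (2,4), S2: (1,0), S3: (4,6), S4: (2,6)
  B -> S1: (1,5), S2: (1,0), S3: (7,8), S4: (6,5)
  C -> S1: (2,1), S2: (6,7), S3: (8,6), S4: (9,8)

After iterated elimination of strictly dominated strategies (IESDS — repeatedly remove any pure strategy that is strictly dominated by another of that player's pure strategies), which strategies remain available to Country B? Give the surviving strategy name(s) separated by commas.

Country A's strategy B is strictly dominated by C (S1: 2>1, S2: 6>1, S3: 8>7, S4: 9>6) and is removed.
Column S1 is eliminated: S3 beats it against every remaining row (A: 6>4, C: 6>1).
Country A's strategy A is strictly dominated by C (S2: 6>1, S3: 8>4, S4: 9>2) and is removed.
For Country B, S4 strictly dominates S2 on the remaining rows (C: 8>7); eliminate S2.
Country B's strategy S3 is strictly dominated by S4 (C: 8>6) and is removed.
Among the remaining strategies, none is strictly dominated by another pure strategy of the same player, so the elimination stops.
Surviving strategies — Country A: {C}; Country B: {S4}.

S4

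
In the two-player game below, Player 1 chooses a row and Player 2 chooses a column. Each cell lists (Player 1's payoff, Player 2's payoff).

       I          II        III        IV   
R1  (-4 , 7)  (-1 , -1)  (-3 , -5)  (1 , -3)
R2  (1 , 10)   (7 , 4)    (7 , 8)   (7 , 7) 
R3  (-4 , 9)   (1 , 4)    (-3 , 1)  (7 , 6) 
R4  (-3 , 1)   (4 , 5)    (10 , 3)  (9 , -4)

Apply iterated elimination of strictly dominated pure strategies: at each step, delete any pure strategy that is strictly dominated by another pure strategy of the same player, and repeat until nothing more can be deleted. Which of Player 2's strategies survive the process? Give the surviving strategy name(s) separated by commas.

Player 1's strategy R1 is strictly dominated by R2 (I: 1>-4, II: 7>-1, III: 7>-3, IV: 7>1) and is removed.
For Player 1, R4 strictly dominates R3 on the remaining columns (I: -3>-4, II: 4>1, III: 10>-3, IV: 9>7); eliminate R3.
For Player 2, I strictly dominates IV on the remaining rows (R2: 10>7, R4: 1>-4); eliminate IV.
Among the remaining strategies, none is strictly dominated by another pure strategy of the same player, so the elimination stops.
Surviving strategies — Player 1: {R2, R4}; Player 2: {I, II, III}.

I, II, III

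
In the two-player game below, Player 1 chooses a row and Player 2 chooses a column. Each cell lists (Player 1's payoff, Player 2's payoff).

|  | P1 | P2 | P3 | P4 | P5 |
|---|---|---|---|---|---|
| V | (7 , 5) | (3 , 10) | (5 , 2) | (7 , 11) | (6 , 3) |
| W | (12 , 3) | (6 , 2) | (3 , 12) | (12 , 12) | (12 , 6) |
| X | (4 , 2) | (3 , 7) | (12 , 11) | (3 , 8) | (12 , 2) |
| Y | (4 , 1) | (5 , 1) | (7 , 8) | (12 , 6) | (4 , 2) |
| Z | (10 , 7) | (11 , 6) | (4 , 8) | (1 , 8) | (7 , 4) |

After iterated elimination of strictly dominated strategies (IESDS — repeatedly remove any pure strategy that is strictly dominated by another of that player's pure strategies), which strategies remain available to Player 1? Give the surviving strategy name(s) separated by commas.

Column P1 is eliminated: P4 beats it against every remaining row (V: 11>5, W: 12>3, X: 8>2, Y: 6>1, Z: 8>7).
Player 2's strategy P2 is strictly dominated by P4 (V: 11>10, W: 12>2, X: 8>7, Y: 6>1, Z: 8>6) and is removed.
Player 1's strategy Z is strictly dominated by X (P3: 12>4, P4: 3>1, P5: 12>7) and is removed.
Player 2's strategy P5 is strictly dominated by P4 (V: 11>3, W: 12>6, X: 8>2, Y: 6>2) and is removed.
Row V is eliminated: Y beats it against every remaining column (P3: 7>5, P4: 12>7).
Among the remaining strategies, none is strictly dominated by another pure strategy of the same player, so the elimination stops.
Surviving strategies — Player 1: {W, X, Y}; Player 2: {P3, P4}.

W, X, Y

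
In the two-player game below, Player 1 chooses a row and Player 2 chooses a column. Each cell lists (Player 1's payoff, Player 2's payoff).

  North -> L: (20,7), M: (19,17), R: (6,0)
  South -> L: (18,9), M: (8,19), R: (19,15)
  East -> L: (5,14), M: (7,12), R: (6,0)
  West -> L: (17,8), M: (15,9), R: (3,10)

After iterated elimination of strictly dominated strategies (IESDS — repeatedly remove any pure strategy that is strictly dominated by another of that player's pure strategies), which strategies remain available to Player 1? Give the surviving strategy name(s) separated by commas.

Row East is eliminated: South beats it against every remaining column (L: 18>5, M: 8>7, R: 19>6).
Row West is eliminated: North beats it against every remaining column (L: 20>17, M: 19>15, R: 6>3).
For Player 2, M strictly dominates L on the remaining rows (North: 17>7, South: 19>9); eliminate L.
Column R is eliminated: M beats it against every remaining row (North: 17>0, South: 19>15).
Row South is eliminated: North beats it against every remaining column (M: 19>8).
Among the remaining strategies, none is strictly dominated by another pure strategy of the same player, so the elimination stops.
Surviving strategies — Player 1: {North}; Player 2: {M}.

North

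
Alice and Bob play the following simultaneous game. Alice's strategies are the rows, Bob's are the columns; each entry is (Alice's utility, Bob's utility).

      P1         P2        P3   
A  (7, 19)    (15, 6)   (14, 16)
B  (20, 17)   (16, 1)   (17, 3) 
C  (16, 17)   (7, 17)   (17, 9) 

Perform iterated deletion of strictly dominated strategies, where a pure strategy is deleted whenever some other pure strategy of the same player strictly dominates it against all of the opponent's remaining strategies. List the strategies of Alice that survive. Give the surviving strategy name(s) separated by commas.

Row A is eliminated: B beats it against every remaining column (P1: 20>7, P2: 16>15, P3: 17>14).
Column P3 is eliminated: P1 beats it against every remaining row (B: 17>3, C: 17>9).
For Alice, B strictly dominates C on the remaining columns (P1: 20>16, P2: 16>7); eliminate C.
For Bob, P1 strictly dominates P2 on the remaining rows (B: 17>1); eliminate P2.
Among the remaining strategies, none is strictly dominated by another pure strategy of the same player, so the elimination stops.
Surviving strategies — Alice: {B}; Bob: {P1}.

B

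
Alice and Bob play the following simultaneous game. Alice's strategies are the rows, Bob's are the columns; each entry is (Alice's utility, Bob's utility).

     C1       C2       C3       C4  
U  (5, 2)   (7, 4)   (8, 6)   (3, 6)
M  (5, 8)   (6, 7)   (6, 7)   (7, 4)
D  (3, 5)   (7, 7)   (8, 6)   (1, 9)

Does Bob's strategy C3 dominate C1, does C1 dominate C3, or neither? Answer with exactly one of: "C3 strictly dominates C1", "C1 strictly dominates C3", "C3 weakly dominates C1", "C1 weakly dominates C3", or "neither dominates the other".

neither dominates the other

C3's payoffs vs C1's, by Alice's action — U: 6>2, M: 7<8, D: 6>5.
C3 does better at U, D but worse at M; neither strategy dominates the other.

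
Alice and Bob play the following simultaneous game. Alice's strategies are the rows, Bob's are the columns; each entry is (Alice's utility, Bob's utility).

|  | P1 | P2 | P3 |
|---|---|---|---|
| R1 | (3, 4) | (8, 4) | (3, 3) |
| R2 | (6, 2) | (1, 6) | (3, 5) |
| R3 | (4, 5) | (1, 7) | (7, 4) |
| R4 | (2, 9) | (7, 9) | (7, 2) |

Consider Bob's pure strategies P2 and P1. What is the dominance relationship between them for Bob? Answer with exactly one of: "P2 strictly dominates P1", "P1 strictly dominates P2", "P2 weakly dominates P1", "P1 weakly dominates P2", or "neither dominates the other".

Compare P2 to P1 across each choice by Alice: R1: 4=4, R2: 6>2, R3: 7>5, R4: 9=9.
P2 is at least as good everywhere and strictly better somewhere (tied only at R1, R4), so P2 weakly but not strictly dominates P1.

P2 weakly dominates P1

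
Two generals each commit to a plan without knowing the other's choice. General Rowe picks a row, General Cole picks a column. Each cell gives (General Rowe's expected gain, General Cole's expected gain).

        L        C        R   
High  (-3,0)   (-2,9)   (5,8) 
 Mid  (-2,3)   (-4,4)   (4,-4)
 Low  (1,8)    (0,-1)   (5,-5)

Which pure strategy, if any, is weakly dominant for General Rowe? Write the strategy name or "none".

Low

Low vs High: L: 1>-3, C: 0>-2, R: 5=5.
Low vs Mid: L: 1>-2, C: 0>-4, R: 5>4.
Low is at least as good as every other strategy against every opponent action, so it is weakly dominant.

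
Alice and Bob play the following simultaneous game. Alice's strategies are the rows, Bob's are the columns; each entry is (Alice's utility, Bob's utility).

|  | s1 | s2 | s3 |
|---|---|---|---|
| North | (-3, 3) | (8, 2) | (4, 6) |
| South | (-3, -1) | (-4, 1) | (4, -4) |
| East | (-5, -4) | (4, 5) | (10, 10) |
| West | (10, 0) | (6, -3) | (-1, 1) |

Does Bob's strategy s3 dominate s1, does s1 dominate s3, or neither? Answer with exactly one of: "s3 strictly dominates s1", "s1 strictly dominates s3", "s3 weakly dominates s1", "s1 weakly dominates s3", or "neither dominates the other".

s3's payoffs vs s1's, by Alice's action — North: 6>3, South: -4<-1, East: 10>-4, West: 1>0.
s3 does better at North, East, West but worse at South; neither strategy dominates the other.

neither dominates the other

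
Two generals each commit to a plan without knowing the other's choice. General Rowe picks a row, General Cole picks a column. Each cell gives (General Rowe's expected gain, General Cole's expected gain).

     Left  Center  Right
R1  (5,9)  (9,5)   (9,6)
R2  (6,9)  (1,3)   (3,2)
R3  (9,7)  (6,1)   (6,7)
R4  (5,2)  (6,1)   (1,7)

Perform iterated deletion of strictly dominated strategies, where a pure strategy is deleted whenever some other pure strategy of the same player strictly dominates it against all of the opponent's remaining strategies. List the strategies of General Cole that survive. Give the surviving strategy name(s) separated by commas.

Left, Right

General Rowe's strategy R2 is strictly dominated by R3 (Left: 9>6, Center: 6>1, Right: 6>3) and is removed.
For General Cole, Left strictly dominates Center on the remaining rows (R1: 9>5, R3: 7>1, R4: 2>1); eliminate Center.
General Rowe's strategy R4 is strictly dominated by R3 (Left: 9>5, Right: 6>1) and is removed.
Among the remaining strategies, none is strictly dominated by another pure strategy of the same player, so the elimination stops.
Surviving strategies — General Rowe: {R1, R3}; General Cole: {Left, Right}.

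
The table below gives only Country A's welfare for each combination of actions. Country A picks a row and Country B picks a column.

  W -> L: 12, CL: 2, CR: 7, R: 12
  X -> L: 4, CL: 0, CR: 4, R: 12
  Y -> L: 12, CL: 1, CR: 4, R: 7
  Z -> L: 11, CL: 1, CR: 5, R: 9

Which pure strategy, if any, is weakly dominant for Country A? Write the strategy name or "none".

W vs X: L: 12>4, CL: 2>0, CR: 7>4, R: 12=12.
W vs Y: L: 12=12, CL: 2>1, CR: 7>4, R: 12>7.
W vs Z: L: 12>11, CL: 2>1, CR: 7>5, R: 12>9.
W is at least as good as every other strategy against every opponent action, so it is weakly dominant.

W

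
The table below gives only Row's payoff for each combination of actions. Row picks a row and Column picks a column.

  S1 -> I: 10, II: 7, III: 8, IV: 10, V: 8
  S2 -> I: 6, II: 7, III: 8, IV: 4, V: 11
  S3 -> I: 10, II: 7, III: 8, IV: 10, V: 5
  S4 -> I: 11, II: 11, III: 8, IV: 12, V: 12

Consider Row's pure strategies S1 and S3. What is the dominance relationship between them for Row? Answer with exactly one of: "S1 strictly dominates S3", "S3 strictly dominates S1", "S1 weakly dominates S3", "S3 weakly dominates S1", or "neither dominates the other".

S1 weakly dominates S3

S1's payoffs vs S3's, by Column's action — I: 10=10, II: 7=7, III: 8=8, IV: 10=10, V: 8>5.
S1 is at least as good everywhere and strictly better somewhere (tied only at I, II, III, IV), so S1 weakly but not strictly dominates S3.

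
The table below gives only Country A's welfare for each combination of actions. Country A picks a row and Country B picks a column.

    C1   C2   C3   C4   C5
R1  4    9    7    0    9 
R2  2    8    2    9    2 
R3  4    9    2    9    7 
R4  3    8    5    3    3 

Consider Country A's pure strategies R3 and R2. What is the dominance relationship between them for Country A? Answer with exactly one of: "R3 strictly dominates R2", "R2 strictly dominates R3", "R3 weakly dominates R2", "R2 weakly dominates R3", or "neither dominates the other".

R3's payoffs vs R2's, by Country B's action — C1: 4>2, C2: 9>8, C3: 2=2, C4: 9=9, C5: 7>2.
R3 is at least as good everywhere and strictly better somewhere (tied only at C3, C4), so R3 weakly but not strictly dominates R2.

R3 weakly dominates R2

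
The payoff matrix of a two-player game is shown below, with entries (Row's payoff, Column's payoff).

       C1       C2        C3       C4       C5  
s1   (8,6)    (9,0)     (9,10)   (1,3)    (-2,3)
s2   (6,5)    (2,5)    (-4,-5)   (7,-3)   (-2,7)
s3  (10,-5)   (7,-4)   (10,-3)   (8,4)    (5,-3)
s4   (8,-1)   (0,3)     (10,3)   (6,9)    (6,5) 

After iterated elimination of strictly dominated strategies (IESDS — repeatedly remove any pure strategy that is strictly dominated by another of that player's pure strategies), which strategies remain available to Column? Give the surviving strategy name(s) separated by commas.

C4

Row's strategy s2 is strictly dominated by s3 (C1: 10>6, C2: 7>2, C3: 10>-4, C4: 8>7, C5: 5>-2) and is removed.
Column's strategy C1 is strictly dominated by C3 (s1: 10>6, s3: -3>-5, s4: 3>-1) and is removed.
Column's strategy C2 is strictly dominated by C4 (s1: 3>0, s3: 4>-4, s4: 9>3) and is removed.
For Row, s3 strictly dominates s1 on the remaining columns (C3: 10>9, C4: 8>1, C5: 5>-2); eliminate s1.
Column's strategy C3 is strictly dominated by C4 (s3: 4>-3, s4: 9>3) and is removed.
Column C5 is eliminated: C4 beats it against every remaining row (s3: 4>-3, s4: 9>5).
Row's strategy s4 is strictly dominated by s3 (C4: 8>6) and is removed.
Among the remaining strategies, none is strictly dominated by another pure strategy of the same player, so the elimination stops.
Surviving strategies — Row: {s3}; Column: {C4}.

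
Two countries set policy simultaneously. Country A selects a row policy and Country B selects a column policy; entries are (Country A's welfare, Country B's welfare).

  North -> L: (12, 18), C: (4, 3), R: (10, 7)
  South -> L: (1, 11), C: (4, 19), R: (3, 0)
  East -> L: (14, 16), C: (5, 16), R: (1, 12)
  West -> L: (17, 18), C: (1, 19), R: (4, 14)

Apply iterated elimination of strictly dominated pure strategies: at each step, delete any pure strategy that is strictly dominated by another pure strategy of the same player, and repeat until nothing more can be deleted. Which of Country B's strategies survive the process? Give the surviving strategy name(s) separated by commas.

For Country B, L strictly dominates R on the remaining rows (North: 18>7, South: 11>0, East: 16>12, West: 18>14); eliminate R.
For Country A, East strictly dominates North on the remaining columns (L: 14>12, C: 5>4); eliminate North.
For Country A, East strictly dominates South on the remaining columns (L: 14>1, C: 5>4); eliminate South.
Among the remaining strategies, none is strictly dominated by another pure strategy of the same player, so the elimination stops.
Surviving strategies — Country A: {East, West}; Country B: {L, C}.

L, C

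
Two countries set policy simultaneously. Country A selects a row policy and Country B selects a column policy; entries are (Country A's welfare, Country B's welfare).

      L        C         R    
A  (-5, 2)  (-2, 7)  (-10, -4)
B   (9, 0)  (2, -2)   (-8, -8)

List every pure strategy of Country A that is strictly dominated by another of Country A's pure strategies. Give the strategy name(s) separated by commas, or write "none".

A: dominated, since B does at least as well everywhere (L: 9>-5, C: 2>-2, R: -8>-10).
B is not dominated — it holds its own against A at L (9>-5).

A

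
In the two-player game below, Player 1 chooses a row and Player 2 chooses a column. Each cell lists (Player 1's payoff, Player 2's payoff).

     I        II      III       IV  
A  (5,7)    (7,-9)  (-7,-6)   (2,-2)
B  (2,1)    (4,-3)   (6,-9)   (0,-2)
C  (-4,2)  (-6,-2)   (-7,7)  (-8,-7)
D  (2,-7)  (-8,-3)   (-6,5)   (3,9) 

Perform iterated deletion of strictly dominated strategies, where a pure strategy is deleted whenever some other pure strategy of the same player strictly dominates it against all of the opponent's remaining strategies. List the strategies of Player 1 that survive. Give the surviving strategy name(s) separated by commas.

Player 1's strategy C is strictly dominated by B (I: 2>-4, II: 4>-6, III: 6>-7, IV: 0>-8) and is removed.
Player 2's strategy II is strictly dominated by IV (A: -2>-9, B: -2>-3, D: 9>-3) and is removed.
Column III is eliminated: IV beats it against every remaining row (A: -2>-6, B: -2>-9, D: 9>5).
Row B is eliminated: A beats it against every remaining column (I: 5>2, IV: 2>0).
Among the remaining strategies, none is strictly dominated by another pure strategy of the same player, so the elimination stops.
Surviving strategies — Player 1: {A, D}; Player 2: {I, IV}.

A, D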